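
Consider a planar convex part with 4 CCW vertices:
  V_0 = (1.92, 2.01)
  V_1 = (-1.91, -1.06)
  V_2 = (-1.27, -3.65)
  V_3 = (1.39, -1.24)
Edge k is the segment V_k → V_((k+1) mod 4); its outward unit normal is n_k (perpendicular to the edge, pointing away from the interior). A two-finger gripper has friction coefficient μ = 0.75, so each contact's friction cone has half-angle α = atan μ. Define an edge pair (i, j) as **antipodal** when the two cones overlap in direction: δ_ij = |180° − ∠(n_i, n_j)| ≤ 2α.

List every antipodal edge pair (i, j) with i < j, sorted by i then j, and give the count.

count = 4; pairs: (0,2), (0,3), (1,2), (1,3)

α = atan 0.75 = 36.87°;  2α = 73.74°
n_0 = (-0.6254, +0.7803)
n_1 = (-0.9708, -0.2399)
n_2 = (+0.6714, -0.7411)
n_3 = (+0.9870, -0.1610)
  (0,1): δ = 114.83°  ·
  (0,2): δ = 3.46°  ✓
  (0,3): δ = 42.02°  ✓
  (1,2): δ = 61.70°  ✓
  (1,3): δ = 23.14°  ✓
  (2,3): δ = 141.44°  ·
antipodal pairs: 4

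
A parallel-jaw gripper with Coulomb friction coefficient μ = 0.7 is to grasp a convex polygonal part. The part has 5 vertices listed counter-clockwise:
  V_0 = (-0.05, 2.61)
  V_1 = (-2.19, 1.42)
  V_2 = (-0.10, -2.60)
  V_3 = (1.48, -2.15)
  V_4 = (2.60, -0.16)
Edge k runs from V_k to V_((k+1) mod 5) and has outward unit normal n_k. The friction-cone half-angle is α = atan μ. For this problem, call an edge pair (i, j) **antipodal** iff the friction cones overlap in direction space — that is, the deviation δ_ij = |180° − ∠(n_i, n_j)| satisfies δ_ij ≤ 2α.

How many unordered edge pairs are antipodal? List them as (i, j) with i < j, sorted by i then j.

α = atan 0.7 = 34.99°;  2α = 69.98°
n_0 = (-0.4860, +0.8740)
n_1 = (-0.8873, -0.4613)
n_2 = (+0.2739, -0.9618)
n_3 = (+0.8715, -0.4905)
n_4 = (+0.7226, +0.6913)
  (0,1): δ = 91.61°  ·
  (0,2): δ = 13.18°  ✓
  (0,3): δ = 31.55°  ✓
  (0,4): δ = 104.65°  ·
  (1,2): δ = 101.57°  ·
  (1,3): δ = 56.84°  ✓
  (1,4): δ = 16.26°  ✓
  (2,3): δ = 135.27°  ·
  (2,4): δ = 62.17°  ✓
  (3,4): δ = 106.90°  ·
antipodal pairs: 5

count = 5; pairs: (0,2), (0,3), (1,3), (1,4), (2,4)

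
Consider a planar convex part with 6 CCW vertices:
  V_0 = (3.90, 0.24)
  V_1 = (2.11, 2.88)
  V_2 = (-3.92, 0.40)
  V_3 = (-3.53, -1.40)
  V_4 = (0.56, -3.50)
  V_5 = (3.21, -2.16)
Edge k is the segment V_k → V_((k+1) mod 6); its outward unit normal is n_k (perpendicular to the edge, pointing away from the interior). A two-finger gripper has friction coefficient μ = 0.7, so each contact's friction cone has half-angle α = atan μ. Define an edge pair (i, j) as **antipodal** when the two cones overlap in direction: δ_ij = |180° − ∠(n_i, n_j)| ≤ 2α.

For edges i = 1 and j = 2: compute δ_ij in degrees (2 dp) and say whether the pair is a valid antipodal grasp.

δ = 100.13°, invalid

α = atan 0.7 = 34.99°;  2α = 69.98°
edge 1: e_1 = (-6.03, -2.48);  n_1 = (-0.3804, +0.9248)
edge 2: e_2 = (+0.39, -1.80);  n_2 = (-0.9773, -0.2118)
∠(n_1, n_2) = 79.87°
δ = |180° − 79.87°| = 100.13°
100.13° > 2α = 69.98°  →  invalid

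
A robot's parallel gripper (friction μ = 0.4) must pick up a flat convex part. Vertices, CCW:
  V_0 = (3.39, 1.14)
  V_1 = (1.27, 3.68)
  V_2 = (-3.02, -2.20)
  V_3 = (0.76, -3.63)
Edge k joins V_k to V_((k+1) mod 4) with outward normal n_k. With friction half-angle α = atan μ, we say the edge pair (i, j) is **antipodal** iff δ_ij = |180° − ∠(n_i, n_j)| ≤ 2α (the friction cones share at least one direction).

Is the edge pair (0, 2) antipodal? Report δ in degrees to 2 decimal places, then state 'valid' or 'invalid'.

α = atan 0.4 = 21.80°;  2α = 43.60°
edge 0: e_0 = (-2.12, +2.54);  n_0 = (+0.7677, +0.6408)
edge 2: e_2 = (+3.78, -1.43);  n_2 = (-0.3538, -0.9353)
∠(n_0, n_2) = 150.57°
δ = |180° − 150.57°| = 29.43°
29.43° ≤ 2α = 43.60°  →  valid

δ = 29.43°, valid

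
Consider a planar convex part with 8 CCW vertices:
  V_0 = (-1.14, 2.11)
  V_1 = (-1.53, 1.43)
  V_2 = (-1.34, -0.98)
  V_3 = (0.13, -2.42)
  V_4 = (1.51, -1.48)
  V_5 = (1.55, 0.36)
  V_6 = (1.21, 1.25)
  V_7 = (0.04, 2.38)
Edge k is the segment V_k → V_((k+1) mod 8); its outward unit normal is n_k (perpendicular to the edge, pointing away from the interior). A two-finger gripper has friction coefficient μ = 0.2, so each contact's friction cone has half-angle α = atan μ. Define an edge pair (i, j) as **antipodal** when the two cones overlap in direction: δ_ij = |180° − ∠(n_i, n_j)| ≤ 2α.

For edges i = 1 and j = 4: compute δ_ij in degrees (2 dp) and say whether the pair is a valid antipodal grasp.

δ = 5.75°, valid

α = atan 0.2 = 11.31°;  2α = 22.62°
edge 1: e_1 = (+0.19, -2.41);  n_1 = (-0.9969, -0.0786)
edge 4: e_4 = (+0.04, +1.84);  n_4 = (+0.9998, -0.0217)
∠(n_1, n_4) = 174.25°
δ = |180° − 174.25°| = 5.75°
5.75° ≤ 2α = 22.62°  →  valid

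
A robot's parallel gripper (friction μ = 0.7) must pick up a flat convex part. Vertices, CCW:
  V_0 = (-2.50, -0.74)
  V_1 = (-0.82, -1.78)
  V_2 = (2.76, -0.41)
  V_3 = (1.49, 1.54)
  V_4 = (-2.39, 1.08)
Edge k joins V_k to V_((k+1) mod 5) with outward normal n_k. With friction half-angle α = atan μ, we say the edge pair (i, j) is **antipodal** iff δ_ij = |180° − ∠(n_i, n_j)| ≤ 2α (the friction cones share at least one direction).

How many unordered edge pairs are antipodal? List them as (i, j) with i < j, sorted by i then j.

count = 5; pairs: (0,2), (0,3), (1,3), (1,4), (2,4)

α = atan 0.7 = 34.99°;  2α = 69.98°
n_0 = (-0.5264, -0.8503)
n_1 = (+0.3574, -0.9339)
n_2 = (+0.8380, +0.5457)
n_3 = (-0.1177, +0.9930)
n_4 = (-0.9982, +0.0603)
  (0,1): δ = 127.30°  ·
  (0,2): δ = 25.17°  ✓
  (0,3): δ = 38.52°  ✓
  (0,4): δ = 118.30°  ·
  (1,2): δ = 77.87°  ·
  (1,3): δ = 14.18°  ✓
  (1,4): δ = 65.60°  ✓
  (2,3): δ = 116.31°  ·
  (2,4): δ = 36.53°  ✓
  (3,4): δ = 100.22°  ·
antipodal pairs: 5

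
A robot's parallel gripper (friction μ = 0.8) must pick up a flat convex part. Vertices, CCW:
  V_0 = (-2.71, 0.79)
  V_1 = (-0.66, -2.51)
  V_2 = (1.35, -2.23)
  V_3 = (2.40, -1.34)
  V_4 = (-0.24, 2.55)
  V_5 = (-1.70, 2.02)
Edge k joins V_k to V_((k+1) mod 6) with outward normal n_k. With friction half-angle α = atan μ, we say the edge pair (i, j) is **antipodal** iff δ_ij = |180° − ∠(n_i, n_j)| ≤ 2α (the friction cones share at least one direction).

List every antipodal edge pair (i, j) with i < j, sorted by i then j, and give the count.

α = atan 0.8 = 38.66°;  2α = 77.32°
n_0 = (-0.8494, -0.5277)
n_1 = (+0.1380, -0.9904)
n_2 = (+0.6466, -0.7628)
n_3 = (+0.8274, +0.5616)
n_4 = (-0.3412, +0.9400)
n_5 = (-0.7728, +0.6346)
  (0,1): δ = 113.92°  ·
  (0,2): δ = 81.56°  ·
  (0,3): δ = 2.31°  ✓
  (0,4): δ = 78.10°  ·
  (0,5): δ = 108.76°  ·
  (1,2): δ = 147.65°  ·
  (1,3): δ = 63.77°  ✓
  (1,4): δ = 12.02°  ✓
  (1,5): δ = 42.68°  ✓
  (2,3): δ = 96.12°  ·
  (2,4): δ = 20.33°  ✓
  (2,5): δ = 10.32°  ✓
  (3,4): δ = 104.21°  ·
  (3,5): δ = 73.55°  ✓
  (4,5): δ = 149.34°  ·
antipodal pairs: 7

count = 7; pairs: (0,3), (1,3), (1,4), (1,5), (2,4), (2,5), (3,5)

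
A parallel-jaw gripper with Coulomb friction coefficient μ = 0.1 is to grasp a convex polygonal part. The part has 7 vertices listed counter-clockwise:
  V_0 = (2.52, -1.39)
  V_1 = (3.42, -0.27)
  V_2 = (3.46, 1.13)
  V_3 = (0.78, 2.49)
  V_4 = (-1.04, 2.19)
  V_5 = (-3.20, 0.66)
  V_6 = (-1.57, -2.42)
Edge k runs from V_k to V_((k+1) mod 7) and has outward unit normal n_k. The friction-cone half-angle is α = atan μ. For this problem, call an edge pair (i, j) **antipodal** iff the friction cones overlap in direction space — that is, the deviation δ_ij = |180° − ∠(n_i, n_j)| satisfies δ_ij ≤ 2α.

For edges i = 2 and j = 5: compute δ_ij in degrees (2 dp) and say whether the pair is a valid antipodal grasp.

δ = 35.21°, invalid

α = atan 0.1 = 5.71°;  2α = 11.42°
edge 2: e_2 = (-2.68, +1.36);  n_2 = (+0.4525, +0.8917)
edge 5: e_5 = (+1.63, -3.08);  n_5 = (-0.8839, -0.4678)
∠(n_2, n_5) = 144.79°
δ = |180° − 144.79°| = 35.21°
35.21° > 2α = 11.42°  →  invalid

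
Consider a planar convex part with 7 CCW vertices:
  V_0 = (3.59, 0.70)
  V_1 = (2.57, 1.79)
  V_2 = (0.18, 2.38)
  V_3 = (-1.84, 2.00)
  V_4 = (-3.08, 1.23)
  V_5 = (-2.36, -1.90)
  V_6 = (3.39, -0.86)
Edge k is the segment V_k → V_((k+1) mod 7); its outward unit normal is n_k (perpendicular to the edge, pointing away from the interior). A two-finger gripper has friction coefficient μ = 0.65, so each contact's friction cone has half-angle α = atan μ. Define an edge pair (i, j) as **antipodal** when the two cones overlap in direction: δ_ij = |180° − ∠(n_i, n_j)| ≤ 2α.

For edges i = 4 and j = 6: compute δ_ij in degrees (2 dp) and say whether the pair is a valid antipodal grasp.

α = atan 0.65 = 33.02°;  2α = 66.05°
edge 4: e_4 = (+0.72, -3.13);  n_4 = (-0.9745, -0.2242)
edge 6: e_6 = (+0.20, +1.56);  n_6 = (+0.9919, -0.1272)
∠(n_4, n_6) = 159.74°
δ = |180° − 159.74°| = 20.26°
20.26° ≤ 2α = 66.05°  →  valid

δ = 20.26°, valid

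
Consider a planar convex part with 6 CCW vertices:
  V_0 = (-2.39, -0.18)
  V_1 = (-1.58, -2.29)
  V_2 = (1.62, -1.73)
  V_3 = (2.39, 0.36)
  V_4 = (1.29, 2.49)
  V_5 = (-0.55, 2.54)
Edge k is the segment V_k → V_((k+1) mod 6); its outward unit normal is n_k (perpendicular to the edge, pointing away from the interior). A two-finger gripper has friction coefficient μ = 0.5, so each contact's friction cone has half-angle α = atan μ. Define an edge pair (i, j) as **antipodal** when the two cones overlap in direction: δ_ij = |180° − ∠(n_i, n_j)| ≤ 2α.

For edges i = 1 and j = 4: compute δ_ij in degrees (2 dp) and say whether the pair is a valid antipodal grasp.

α = atan 0.5 = 26.57°;  2α = 53.13°
edge 1: e_1 = (+3.20, +0.56);  n_1 = (+0.1724, -0.9850)
edge 4: e_4 = (-1.84, +0.05);  n_4 = (+0.0272, +0.9996)
∠(n_1, n_4) = 168.52°
δ = |180° − 168.52°| = 11.48°
11.48° ≤ 2α = 53.13°  →  valid

δ = 11.48°, valid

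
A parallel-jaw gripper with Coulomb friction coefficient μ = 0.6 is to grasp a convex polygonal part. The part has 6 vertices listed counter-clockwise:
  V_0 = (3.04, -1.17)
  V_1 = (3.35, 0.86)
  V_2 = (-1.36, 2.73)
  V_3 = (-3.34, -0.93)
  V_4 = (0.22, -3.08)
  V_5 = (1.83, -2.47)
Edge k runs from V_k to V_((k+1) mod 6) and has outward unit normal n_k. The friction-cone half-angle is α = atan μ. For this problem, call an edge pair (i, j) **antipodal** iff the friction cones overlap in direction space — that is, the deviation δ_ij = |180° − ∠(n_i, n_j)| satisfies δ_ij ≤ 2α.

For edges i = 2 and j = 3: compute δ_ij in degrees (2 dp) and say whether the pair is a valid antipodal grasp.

α = atan 0.6 = 30.96°;  2α = 61.93°
edge 2: e_2 = (-1.98, -3.66);  n_2 = (-0.8795, +0.4758)
edge 3: e_3 = (+3.56, -2.15);  n_3 = (-0.5170, -0.8560)
∠(n_2, n_3) = 87.28°
δ = |180° − 87.28°| = 92.72°
92.72° > 2α = 61.93°  →  invalid

δ = 92.72°, invalid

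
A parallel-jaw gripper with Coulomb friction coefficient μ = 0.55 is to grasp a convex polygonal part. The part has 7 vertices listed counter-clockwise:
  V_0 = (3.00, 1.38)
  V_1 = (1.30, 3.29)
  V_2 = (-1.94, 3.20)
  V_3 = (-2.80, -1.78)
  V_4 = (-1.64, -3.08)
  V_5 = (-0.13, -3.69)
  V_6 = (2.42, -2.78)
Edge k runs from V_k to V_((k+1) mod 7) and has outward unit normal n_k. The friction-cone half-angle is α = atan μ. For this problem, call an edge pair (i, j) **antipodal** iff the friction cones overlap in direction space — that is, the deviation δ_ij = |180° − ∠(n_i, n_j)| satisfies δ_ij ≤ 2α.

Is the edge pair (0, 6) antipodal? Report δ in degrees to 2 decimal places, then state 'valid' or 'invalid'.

δ = 130.39°, invalid

α = atan 0.55 = 28.81°;  2α = 57.62°
edge 0: e_0 = (-1.70, +1.91);  n_0 = (+0.7470, +0.6648)
edge 6: e_6 = (+0.58, +4.16);  n_6 = (+0.9904, -0.1381)
∠(n_0, n_6) = 49.61°
δ = |180° − 49.61°| = 130.39°
130.39° > 2α = 57.62°  →  invalid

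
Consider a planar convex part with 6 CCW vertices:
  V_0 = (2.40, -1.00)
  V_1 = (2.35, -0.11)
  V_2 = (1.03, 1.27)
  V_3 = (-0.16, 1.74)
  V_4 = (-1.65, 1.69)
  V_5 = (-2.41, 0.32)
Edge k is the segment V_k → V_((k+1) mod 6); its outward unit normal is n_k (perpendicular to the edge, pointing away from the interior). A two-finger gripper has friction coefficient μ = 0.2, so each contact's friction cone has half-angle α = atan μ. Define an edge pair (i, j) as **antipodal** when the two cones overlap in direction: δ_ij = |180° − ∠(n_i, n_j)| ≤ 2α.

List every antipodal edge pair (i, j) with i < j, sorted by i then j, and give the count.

α = atan 0.2 = 11.31°;  2α = 22.62°
n_0 = (+0.9984, +0.0561)
n_1 = (+0.7226, +0.6912)
n_2 = (+0.3673, +0.9301)
n_3 = (-0.0335, +0.9994)
n_4 = (-0.8745, +0.4851)
n_5 = (-0.2646, -0.9643)
  (0,1): δ = 139.49°  ·
  (0,2): δ = 114.77°  ·
  (0,3): δ = 91.29°  ·
  (0,4): δ = 32.23°  ·
  (0,5): δ = 71.44°  ·
  (1,2): δ = 155.28°  ·
  (1,3): δ = 131.81°  ·
  (1,4): δ = 72.75°  ·
  (1,5): δ = 30.93°  ·
  (2,3): δ = 156.53°  ·
  (2,4): δ = 97.47°  ·
  (2,5): δ = 6.21°  ✓
  (3,4): δ = 120.94°  ·
  (3,5): δ = 17.27°  ✓
  (4,5): δ = 76.33°  ·
antipodal pairs: 2

count = 2; pairs: (2,5), (3,5)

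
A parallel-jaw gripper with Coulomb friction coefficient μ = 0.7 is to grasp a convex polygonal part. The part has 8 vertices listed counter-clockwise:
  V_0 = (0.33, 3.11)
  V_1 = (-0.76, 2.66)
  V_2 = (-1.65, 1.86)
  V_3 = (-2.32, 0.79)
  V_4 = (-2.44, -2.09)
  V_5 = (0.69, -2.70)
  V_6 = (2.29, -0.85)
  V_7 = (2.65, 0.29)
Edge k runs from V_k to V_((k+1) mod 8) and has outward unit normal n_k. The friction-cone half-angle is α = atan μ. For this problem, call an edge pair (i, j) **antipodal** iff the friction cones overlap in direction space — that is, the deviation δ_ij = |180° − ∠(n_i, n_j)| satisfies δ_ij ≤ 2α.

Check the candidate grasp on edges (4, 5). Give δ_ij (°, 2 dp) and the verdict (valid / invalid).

δ = 119.83°, invalid

α = atan 0.7 = 34.99°;  2α = 69.98°
edge 4: e_4 = (+3.13, -0.61);  n_4 = (-0.1913, -0.9815)
edge 5: e_5 = (+1.60, +1.85);  n_5 = (+0.7564, -0.6542)
∠(n_4, n_5) = 60.17°
δ = |180° − 60.17°| = 119.83°
119.83° > 2α = 69.98°  →  invalid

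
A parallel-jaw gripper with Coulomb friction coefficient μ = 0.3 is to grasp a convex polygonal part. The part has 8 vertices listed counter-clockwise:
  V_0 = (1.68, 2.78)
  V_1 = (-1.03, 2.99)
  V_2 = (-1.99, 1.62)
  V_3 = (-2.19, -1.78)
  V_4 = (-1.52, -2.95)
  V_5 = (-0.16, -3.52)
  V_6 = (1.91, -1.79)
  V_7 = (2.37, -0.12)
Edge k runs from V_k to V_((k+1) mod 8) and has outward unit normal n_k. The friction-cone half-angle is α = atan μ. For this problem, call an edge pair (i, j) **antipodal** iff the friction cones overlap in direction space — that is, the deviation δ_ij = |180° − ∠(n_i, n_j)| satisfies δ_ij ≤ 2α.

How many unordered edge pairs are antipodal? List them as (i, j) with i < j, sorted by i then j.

α = atan 0.3 = 16.70°;  2α = 33.40°
n_0 = (+0.0773, +0.9970)
n_1 = (-0.8190, +0.5739)
n_2 = (-0.9983, +0.0587)
n_3 = (-0.8678, -0.4969)
n_4 = (-0.3865, -0.9223)
n_5 = (+0.6413, -0.7673)
n_6 = (+0.9641, -0.2656)
n_7 = (+0.9728, +0.2315)
  (0,1): δ = 120.59°  ·
  (0,2): δ = 88.94°  ·
  (0,3): δ = 55.77°  ·
  (0,4): δ = 18.31°  ✓
  (0,5): δ = 44.32°  ·
  (0,6): δ = 79.03°  ·
  (0,7): δ = 107.81°  ·
  (1,2): δ = 148.35°  ·
  (1,3): δ = 115.18°  ·
  (1,4): δ = 77.72°  ·
  (1,5): δ = 15.09°  ✓
  (1,6): δ = 19.62°  ✓
  (1,7): δ = 48.40°  ·
  (2,3): δ = 146.84°  ·
  (2,4): δ = 109.37°  ·
  (2,5): δ = 46.75°  ·
  (2,6): δ = 12.03°  ✓
  (2,7): δ = 16.75°  ✓
  (3,4): δ = 142.54°  ·
  (3,5): δ = 79.91°  ·
  (3,6): δ = 45.20°  ·
  (3,7): δ = 16.41°  ✓
  (4,5): δ = 117.37°  ·
  (4,6): δ = 82.66°  ·
  (4,7): δ = 53.88°  ·
  (5,6): δ = 145.29°  ·
  (5,7): δ = 116.50°  ·
  (6,7): δ = 151.22°  ·
antipodal pairs: 6

count = 6; pairs: (0,4), (1,5), (1,6), (2,6), (2,7), (3,7)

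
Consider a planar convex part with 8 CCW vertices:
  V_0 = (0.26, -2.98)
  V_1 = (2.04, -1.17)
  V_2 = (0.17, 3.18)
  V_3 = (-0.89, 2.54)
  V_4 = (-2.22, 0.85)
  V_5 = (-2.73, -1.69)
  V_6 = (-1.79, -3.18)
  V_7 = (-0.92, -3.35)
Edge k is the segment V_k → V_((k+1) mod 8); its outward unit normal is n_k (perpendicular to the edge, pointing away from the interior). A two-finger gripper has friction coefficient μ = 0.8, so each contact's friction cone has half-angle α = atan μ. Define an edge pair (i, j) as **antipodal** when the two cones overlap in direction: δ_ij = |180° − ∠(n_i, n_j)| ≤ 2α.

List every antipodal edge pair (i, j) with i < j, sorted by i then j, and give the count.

α = atan 0.8 = 38.66°;  2α = 77.32°
n_0 = (+0.7130, -0.7012)
n_1 = (+0.9187, +0.3949)
n_2 = (-0.5169, +0.8561)
n_3 = (-0.7858, +0.6184)
n_4 = (-0.9804, +0.1969)
n_5 = (-0.8458, -0.5336)
n_6 = (-0.1918, -0.9814)
n_7 = (+0.2992, -0.9542)
  (0,1): δ = 112.22°  ·
  (0,2): δ = 14.36°  ✓
  (0,3): δ = 6.32°  ✓
  (0,4): δ = 33.17°  ✓
  (0,5): δ = 76.77°  ✓
  (0,6): δ = 123.46°  ·
  (0,7): δ = 151.93°  ·
  (1,2): δ = 82.14°  ·
  (1,3): δ = 61.46°  ✓
  (1,4): δ = 34.62°  ✓
  (1,5): δ = 8.98°  ✓
  (1,6): δ = 55.68°  ✓
  (1,7): δ = 84.15°  ·
  (2,3): δ = 159.32°  ·
  (2,4): δ = 132.48°  ·
  (2,5): δ = 88.88°  ·
  (2,6): δ = 42.18°  ✓
  (2,7): δ = 13.71°  ✓
  (3,4): δ = 153.15°  ·
  (3,5): δ = 109.55°  ·
  (3,6): δ = 62.85°  ✓
  (3,7): δ = 34.39°  ✓
  (4,5): δ = 136.40°  ·
  (4,6): δ = 89.70°  ·
  (4,7): δ = 61.24°  ✓
  (5,6): δ = 133.30°  ·
  (5,7): δ = 104.84°  ·
  (6,7): δ = 151.53°  ·
antipodal pairs: 13

count = 13; pairs: (0,2), (0,3), (0,4), (0,5), (1,3), (1,4), (1,5), (1,6), (2,6), (2,7), (3,6), (3,7), (4,7)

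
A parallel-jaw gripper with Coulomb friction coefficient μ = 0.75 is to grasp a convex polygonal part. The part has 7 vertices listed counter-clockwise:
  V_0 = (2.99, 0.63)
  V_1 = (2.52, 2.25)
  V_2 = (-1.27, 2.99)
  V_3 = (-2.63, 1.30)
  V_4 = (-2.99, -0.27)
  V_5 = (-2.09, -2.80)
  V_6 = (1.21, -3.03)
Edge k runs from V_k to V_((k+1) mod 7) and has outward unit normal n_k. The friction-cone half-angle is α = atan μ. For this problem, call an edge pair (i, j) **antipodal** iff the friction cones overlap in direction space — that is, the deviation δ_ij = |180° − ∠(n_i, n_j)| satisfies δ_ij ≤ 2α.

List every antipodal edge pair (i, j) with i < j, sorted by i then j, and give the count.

α = atan 0.75 = 36.87°;  2α = 73.74°
n_0 = (+0.9604, +0.2786)
n_1 = (+0.1916, +0.9815)
n_2 = (-0.7791, +0.6269)
n_3 = (-0.9747, +0.2235)
n_4 = (-0.9422, -0.3352)
n_5 = (-0.0695, -0.9976)
n_6 = (+0.8993, -0.4374)
  (0,1): δ = 117.23°  ·
  (0,2): δ = 55.00°  ✓
  (0,3): δ = 29.09°  ✓
  (0,4): δ = 3.40°  ✓
  (0,5): δ = 69.83°  ✓
  (0,6): δ = 137.89°  ·
  (1,2): δ = 117.78°  ·
  (1,3): δ = 91.87°  ·
  (1,4): δ = 59.37°  ✓
  (1,5): δ = 7.06°  ✓
  (1,6): δ = 75.11°  ·
  (2,3): δ = 154.09°  ·
  (2,4): δ = 121.59°  ·
  (2,5): δ = 55.16°  ✓
  (2,6): δ = 12.89°  ✓
  (3,4): δ = 147.50°  ·
  (3,5): δ = 81.07°  ·
  (3,6): δ = 13.02°  ✓
  (4,5): δ = 113.57°  ·
  (4,6): δ = 45.52°  ✓
  (5,6): δ = 111.95°  ·
antipodal pairs: 10

count = 10; pairs: (0,2), (0,3), (0,4), (0,5), (1,4), (1,5), (2,5), (2,6), (3,6), (4,6)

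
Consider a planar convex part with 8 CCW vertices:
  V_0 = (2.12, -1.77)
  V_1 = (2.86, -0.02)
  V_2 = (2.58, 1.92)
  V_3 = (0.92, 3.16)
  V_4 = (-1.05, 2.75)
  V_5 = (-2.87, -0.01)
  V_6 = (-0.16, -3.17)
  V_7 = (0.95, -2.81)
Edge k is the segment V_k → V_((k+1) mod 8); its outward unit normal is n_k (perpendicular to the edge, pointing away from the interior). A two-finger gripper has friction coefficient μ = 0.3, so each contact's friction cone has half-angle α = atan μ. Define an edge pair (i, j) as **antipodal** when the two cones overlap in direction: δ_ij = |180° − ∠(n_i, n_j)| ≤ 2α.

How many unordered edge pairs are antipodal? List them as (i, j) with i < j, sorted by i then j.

α = atan 0.3 = 16.70°;  2α = 33.40°
n_0 = (+0.9210, -0.3895)
n_1 = (+0.9897, +0.1428)
n_2 = (+0.5985, +0.8012)
n_3 = (-0.2038, +0.9790)
n_4 = (-0.8348, +0.5505)
n_5 = (-0.7591, -0.6510)
n_6 = (+0.3085, -0.9512)
n_7 = (+0.6644, -0.7474)
  (0,1): δ = 148.87°  ·
  (0,2): δ = 103.84°  ·
  (0,3): δ = 55.32°  ·
  (0,4): δ = 10.48°  ✓
  (0,5): δ = 63.54°  ·
  (0,6): δ = 130.89°  ·
  (0,7): δ = 154.55°  ·
  (1,2): δ = 134.97°  ·
  (1,3): δ = 86.46°  ·
  (1,4): δ = 41.61°  ·
  (1,5): δ = 32.40°  ✓
  (1,6): δ = 99.76°  ·
  (1,7): δ = 123.42°  ·
  (2,3): δ = 131.48°  ·
  (2,4): δ = 86.64°  ·
  (2,5): δ = 12.62°  ✓
  (2,6): δ = 54.73°  ·
  (2,7): δ = 78.39°  ·
  (3,4): δ = 135.16°  ·
  (3,5): δ = 61.14°  ·
  (3,6): δ = 6.21°  ✓
  (3,7): δ = 29.88°  ✓
  (4,5): δ = 105.98°  ·
  (4,6): δ = 38.63°  ·
  (4,7): δ = 14.96°  ✓
  (5,6): δ = 112.65°  ·
  (5,7): δ = 88.98°  ·
  (6,7): δ = 156.34°  ·
antipodal pairs: 6

count = 6; pairs: (0,4), (1,5), (2,5), (3,6), (3,7), (4,7)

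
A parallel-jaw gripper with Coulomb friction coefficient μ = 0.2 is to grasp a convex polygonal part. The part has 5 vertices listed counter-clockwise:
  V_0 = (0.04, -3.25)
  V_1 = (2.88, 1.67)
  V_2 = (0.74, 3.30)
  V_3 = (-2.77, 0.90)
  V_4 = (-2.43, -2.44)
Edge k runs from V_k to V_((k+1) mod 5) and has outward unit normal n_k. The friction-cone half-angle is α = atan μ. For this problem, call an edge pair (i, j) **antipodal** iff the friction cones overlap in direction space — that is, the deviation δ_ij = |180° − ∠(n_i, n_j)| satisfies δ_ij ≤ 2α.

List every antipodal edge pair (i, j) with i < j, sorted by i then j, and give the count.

count = 1; pairs: (1,4)

α = atan 0.2 = 11.31°;  2α = 22.62°
n_0 = (+0.8661, -0.4999)
n_1 = (+0.6059, +0.7955)
n_2 = (-0.5644, +0.8255)
n_3 = (-0.9949, -0.1013)
n_4 = (-0.3116, -0.9502)
  (0,1): δ = 97.30°  ·
  (0,2): δ = 25.64°  ·
  (0,3): δ = 35.81°  ·
  (0,4): δ = 101.84°  ·
  (1,2): δ = 108.34°  ·
  (1,3): δ = 46.89°  ·
  (1,4): δ = 19.14°  ✓
  (2,3): δ = 118.55°  ·
  (2,4): δ = 52.52°  ·
  (3,4): δ = 113.97°  ·
antipodal pairs: 1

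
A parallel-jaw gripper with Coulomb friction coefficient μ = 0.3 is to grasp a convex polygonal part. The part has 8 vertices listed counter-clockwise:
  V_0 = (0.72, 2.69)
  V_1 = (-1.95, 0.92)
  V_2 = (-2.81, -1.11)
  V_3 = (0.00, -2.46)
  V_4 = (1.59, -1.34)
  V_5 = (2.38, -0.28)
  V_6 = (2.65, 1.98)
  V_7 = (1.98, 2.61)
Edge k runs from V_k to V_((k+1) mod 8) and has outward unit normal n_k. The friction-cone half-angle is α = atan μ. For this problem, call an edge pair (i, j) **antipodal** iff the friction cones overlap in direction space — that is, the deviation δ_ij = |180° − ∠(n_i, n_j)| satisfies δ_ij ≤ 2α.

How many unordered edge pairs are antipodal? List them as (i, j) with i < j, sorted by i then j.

α = atan 0.3 = 16.70°;  2α = 33.40°
n_0 = (-0.5525, +0.8335)
n_1 = (-0.9208, +0.3901)
n_2 = (-0.4330, -0.9014)
n_3 = (+0.5759, -0.8175)
n_4 = (+0.8018, -0.5976)
n_5 = (+0.9929, -0.1186)
n_6 = (+0.6850, +0.7285)
n_7 = (+0.0634, +0.9980)
  (0,1): δ = 146.50°  ·
  (0,2): δ = 59.20°  ·
  (0,3): δ = 1.62°  ✓
  (0,4): δ = 19.76°  ✓
  (0,5): δ = 49.65°  ·
  (0,6): δ = 103.22°  ·
  (0,7): δ = 142.83°  ·
  (1,2): δ = 92.70°  ·
  (1,3): δ = 31.88°  ✓
  (1,4): δ = 13.74°  ✓
  (1,5): δ = 16.15°  ✓
  (1,6): δ = 69.72°  ·
  (1,7): δ = 109.33°  ·
  (2,3): δ = 119.18°  ·
  (2,4): δ = 101.04°  ·
  (2,5): δ = 71.15°  ·
  (2,6): δ = 17.58°  ✓
  (2,7): δ = 22.03°  ✓
  (3,4): δ = 161.86°  ·
  (3,5): δ = 131.97°  ·
  (3,6): δ = 78.40°  ·
  (3,7): δ = 38.79°  ·
  (4,5): δ = 150.12°  ·
  (4,6): δ = 96.54°  ·
  (4,7): δ = 56.94°  ·
  (5,6): δ = 126.42°  ·
  (5,7): δ = 86.82°  ·
  (6,7): δ = 140.40°  ·
antipodal pairs: 7

count = 7; pairs: (0,3), (0,4), (1,3), (1,4), (1,5), (2,6), (2,7)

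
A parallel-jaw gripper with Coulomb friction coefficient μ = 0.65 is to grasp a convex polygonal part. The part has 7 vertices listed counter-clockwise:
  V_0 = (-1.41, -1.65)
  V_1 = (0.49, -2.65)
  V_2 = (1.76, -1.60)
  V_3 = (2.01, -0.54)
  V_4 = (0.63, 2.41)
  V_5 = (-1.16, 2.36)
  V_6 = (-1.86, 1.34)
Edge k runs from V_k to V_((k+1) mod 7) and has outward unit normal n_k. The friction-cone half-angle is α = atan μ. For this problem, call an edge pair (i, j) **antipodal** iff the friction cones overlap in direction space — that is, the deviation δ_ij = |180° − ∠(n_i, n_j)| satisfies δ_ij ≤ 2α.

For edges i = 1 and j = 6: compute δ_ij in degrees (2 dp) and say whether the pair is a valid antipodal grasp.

δ = 58.98°, valid

α = atan 0.65 = 33.02°;  2α = 66.05°
edge 1: e_1 = (+1.27, +1.05);  n_1 = (+0.6372, -0.7707)
edge 6: e_6 = (+0.45, -2.99);  n_6 = (-0.9889, -0.1488)
∠(n_1, n_6) = 121.02°
δ = |180° − 121.02°| = 58.98°
58.98° ≤ 2α = 66.05°  →  valid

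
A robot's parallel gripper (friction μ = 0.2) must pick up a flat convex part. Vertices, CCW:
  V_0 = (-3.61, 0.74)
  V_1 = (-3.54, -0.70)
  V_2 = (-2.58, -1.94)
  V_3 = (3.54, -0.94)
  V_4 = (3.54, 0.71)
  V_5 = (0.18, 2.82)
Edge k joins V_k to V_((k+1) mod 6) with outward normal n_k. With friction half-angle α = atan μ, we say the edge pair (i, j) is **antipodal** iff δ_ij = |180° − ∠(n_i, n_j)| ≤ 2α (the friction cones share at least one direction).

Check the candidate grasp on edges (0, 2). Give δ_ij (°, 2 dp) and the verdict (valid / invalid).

δ = 83.50°, invalid

α = atan 0.2 = 11.31°;  2α = 22.62°
edge 0: e_0 = (+0.07, -1.44);  n_0 = (-0.9988, -0.0486)
edge 2: e_2 = (+6.12, +1.00);  n_2 = (+0.1613, -0.9869)
∠(n_0, n_2) = 96.50°
δ = |180° − 96.50°| = 83.50°
83.50° > 2α = 22.62°  →  invalid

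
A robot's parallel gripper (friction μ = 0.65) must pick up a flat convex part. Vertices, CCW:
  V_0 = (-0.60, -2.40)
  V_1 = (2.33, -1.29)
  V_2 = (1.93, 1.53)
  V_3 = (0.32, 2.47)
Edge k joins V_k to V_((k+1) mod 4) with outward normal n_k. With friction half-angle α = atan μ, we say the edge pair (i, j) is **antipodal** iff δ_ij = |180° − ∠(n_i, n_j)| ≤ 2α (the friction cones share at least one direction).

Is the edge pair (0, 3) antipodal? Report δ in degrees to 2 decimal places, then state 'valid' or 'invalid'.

δ = 58.55°, valid

α = atan 0.65 = 33.02°;  2α = 66.05°
edge 0: e_0 = (+2.93, +1.11);  n_0 = (+0.3543, -0.9351)
edge 3: e_3 = (-0.92, -4.87);  n_3 = (-0.9826, +0.1856)
∠(n_0, n_3) = 121.45°
δ = |180° − 121.45°| = 58.55°
58.55° ≤ 2α = 66.05°  →  valid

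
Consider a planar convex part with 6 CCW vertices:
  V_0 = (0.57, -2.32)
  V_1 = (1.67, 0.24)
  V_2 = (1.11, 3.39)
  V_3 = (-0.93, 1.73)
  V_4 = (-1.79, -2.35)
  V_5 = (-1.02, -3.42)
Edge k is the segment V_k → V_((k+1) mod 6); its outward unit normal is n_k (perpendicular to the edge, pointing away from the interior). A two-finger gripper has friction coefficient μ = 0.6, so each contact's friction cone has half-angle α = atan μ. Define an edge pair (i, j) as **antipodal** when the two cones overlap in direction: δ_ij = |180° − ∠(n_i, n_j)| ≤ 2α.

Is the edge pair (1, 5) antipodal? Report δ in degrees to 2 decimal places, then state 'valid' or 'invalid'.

δ = 114.60°, invalid

α = atan 0.6 = 30.96°;  2α = 61.93°
edge 1: e_1 = (-0.56, +3.15);  n_1 = (+0.9846, +0.1750)
edge 5: e_5 = (+1.59, +1.10);  n_5 = (+0.5689, -0.8224)
∠(n_1, n_5) = 65.40°
δ = |180° − 65.40°| = 114.60°
114.60° > 2α = 61.93°  →  invalid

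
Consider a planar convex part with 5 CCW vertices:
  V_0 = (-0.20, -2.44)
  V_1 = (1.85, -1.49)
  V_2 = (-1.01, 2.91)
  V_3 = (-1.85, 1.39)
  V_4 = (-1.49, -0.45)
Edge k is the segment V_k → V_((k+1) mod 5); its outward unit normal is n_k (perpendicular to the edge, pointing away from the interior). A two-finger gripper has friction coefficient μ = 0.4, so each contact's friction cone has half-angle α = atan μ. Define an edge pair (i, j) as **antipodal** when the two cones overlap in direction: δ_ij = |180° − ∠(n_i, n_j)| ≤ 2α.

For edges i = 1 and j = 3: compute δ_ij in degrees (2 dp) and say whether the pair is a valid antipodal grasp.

δ = 21.95°, valid

α = atan 0.4 = 21.80°;  2α = 43.60°
edge 1: e_1 = (-2.86, +4.40);  n_1 = (+0.8384, +0.5450)
edge 3: e_3 = (+0.36, -1.84);  n_3 = (-0.9814, -0.1920)
∠(n_1, n_3) = 158.05°
δ = |180° − 158.05°| = 21.95°
21.95° ≤ 2α = 43.60°  →  valid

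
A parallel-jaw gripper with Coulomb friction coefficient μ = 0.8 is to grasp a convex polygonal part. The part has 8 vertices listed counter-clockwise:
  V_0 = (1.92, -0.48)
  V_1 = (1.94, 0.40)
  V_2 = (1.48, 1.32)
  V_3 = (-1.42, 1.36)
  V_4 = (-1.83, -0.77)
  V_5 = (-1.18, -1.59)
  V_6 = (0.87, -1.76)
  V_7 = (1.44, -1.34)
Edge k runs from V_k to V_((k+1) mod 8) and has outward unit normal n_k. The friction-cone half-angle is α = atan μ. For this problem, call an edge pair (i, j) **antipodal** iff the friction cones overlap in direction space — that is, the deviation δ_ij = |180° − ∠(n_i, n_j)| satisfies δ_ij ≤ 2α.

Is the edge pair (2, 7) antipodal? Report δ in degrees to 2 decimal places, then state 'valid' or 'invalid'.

δ = 61.62°, valid

α = atan 0.8 = 38.66°;  2α = 77.32°
edge 2: e_2 = (-2.90, +0.04);  n_2 = (+0.0138, +0.9999)
edge 7: e_7 = (+0.48, +0.86);  n_7 = (+0.8732, -0.4874)
∠(n_2, n_7) = 118.38°
δ = |180° − 118.38°| = 61.62°
61.62° ≤ 2α = 77.32°  →  valid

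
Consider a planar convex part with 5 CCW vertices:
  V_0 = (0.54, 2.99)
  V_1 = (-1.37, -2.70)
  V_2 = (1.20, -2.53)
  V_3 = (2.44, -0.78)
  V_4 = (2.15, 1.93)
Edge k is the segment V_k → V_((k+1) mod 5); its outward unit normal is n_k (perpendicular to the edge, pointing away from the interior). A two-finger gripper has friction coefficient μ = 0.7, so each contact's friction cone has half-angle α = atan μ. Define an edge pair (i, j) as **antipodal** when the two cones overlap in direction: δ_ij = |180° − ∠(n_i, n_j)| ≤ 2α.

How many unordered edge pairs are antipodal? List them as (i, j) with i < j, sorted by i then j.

α = atan 0.7 = 34.99°;  2α = 69.98°
n_0 = (-0.9480, +0.3182)
n_1 = (+0.0660, -0.9978)
n_2 = (+0.8159, -0.5781)
n_3 = (+0.9943, +0.1064)
n_4 = (+0.5499, +0.8352)
  (0,1): δ = 67.66°  ✓
  (0,2): δ = 16.76°  ✓
  (0,3): δ = 24.66°  ✓
  (0,4): δ = 75.20°  ·
  (1,2): δ = 129.10°  ·
  (1,3): δ = 87.68°  ·
  (1,4): δ = 37.14°  ✓
  (2,3): δ = 138.57°  ·
  (2,4): δ = 88.04°  ·
  (3,4): δ = 129.47°  ·
antipodal pairs: 4

count = 4; pairs: (0,1), (0,2), (0,3), (1,4)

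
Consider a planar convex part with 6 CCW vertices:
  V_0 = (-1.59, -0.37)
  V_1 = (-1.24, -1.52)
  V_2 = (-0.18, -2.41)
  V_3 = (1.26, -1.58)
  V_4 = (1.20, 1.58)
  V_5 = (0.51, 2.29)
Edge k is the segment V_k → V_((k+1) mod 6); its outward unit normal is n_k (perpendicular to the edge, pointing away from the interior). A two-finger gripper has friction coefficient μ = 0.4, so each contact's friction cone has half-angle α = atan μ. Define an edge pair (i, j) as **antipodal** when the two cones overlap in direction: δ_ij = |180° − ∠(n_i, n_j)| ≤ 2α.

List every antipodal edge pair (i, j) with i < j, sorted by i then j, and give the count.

α = atan 0.4 = 21.80°;  2α = 43.60°
n_0 = (-0.9567, -0.2912)
n_1 = (-0.6430, -0.7658)
n_2 = (+0.4994, -0.8664)
n_3 = (+0.9998, +0.0190)
n_4 = (+0.7171, +0.6969)
n_5 = (-0.7849, +0.6196)
  (0,1): δ = 146.95°  ·
  (0,2): δ = 76.97°  ·
  (0,3): δ = 15.84°  ✓
  (0,4): δ = 27.25°  ✓
  (0,5): δ = 124.78°  ·
  (1,2): δ = 110.02°  ·
  (1,3): δ = 48.89°  ·
  (1,4): δ = 5.80°  ✓
  (1,5): δ = 91.73°  ·
  (2,3): δ = 118.87°  ·
  (2,4): δ = 75.78°  ·
  (2,5): δ = 21.75°  ✓
  (3,4): δ = 136.91°  ·
  (3,5): δ = 39.38°  ✓
  (4,5): δ = 82.47°  ·
antipodal pairs: 5

count = 5; pairs: (0,3), (0,4), (1,4), (2,5), (3,5)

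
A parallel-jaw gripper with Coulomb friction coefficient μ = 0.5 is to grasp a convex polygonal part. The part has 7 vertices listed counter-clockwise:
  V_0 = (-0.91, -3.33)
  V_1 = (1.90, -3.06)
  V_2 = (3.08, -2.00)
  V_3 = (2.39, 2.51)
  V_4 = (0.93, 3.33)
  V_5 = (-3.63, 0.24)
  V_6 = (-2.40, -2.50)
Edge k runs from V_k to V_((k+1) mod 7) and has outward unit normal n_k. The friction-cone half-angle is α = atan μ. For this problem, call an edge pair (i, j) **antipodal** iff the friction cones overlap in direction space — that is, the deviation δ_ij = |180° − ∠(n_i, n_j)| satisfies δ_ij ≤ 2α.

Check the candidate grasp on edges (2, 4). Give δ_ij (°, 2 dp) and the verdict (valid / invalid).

α = atan 0.5 = 26.57°;  2α = 53.13°
edge 2: e_2 = (-0.69, +4.51);  n_2 = (+0.9885, +0.1512)
edge 4: e_4 = (-4.56, -3.09);  n_4 = (-0.5610, +0.8278)
∠(n_2, n_4) = 115.42°
δ = |180° − 115.42°| = 64.58°
64.58° > 2α = 53.13°  →  invalid

δ = 64.58°, invalid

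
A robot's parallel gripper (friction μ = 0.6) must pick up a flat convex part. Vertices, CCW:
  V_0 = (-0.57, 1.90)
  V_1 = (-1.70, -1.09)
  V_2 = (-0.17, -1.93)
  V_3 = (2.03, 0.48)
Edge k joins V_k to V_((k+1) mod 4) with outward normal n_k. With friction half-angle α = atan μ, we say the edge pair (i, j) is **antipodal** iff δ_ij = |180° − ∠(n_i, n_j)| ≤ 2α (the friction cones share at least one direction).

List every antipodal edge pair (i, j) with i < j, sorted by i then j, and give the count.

α = atan 0.6 = 30.96°;  2α = 61.93°
n_0 = (-0.9354, +0.3535)
n_1 = (-0.4813, -0.8766)
n_2 = (+0.7386, -0.6742)
n_3 = (+0.4793, +0.8776)
  (0,1): δ = 98.06°  ·
  (0,2): δ = 21.69°  ✓
  (0,3): δ = 82.06°  ·
  (1,2): δ = 103.62°  ·
  (1,3): δ = 0.13°  ✓
  (2,3): δ = 76.25°  ·
antipodal pairs: 2

count = 2; pairs: (0,2), (1,3)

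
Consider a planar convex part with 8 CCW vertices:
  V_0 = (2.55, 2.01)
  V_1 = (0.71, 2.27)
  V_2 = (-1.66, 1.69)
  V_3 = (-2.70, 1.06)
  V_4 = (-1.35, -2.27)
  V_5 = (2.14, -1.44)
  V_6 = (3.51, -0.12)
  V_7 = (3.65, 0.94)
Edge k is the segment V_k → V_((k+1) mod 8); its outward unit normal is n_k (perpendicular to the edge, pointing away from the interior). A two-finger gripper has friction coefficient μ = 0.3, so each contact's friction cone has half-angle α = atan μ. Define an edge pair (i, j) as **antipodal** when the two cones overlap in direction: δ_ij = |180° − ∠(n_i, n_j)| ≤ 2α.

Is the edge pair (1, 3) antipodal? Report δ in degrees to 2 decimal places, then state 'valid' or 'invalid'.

δ = 81.68°, invalid

α = atan 0.3 = 16.70°;  2α = 33.40°
edge 1: e_1 = (-2.37, -0.58);  n_1 = (-0.2377, +0.9713)
edge 3: e_3 = (+1.35, -3.33);  n_3 = (-0.9267, -0.3757)
∠(n_1, n_3) = 98.32°
δ = |180° − 98.32°| = 81.68°
81.68° > 2α = 33.40°  →  invalid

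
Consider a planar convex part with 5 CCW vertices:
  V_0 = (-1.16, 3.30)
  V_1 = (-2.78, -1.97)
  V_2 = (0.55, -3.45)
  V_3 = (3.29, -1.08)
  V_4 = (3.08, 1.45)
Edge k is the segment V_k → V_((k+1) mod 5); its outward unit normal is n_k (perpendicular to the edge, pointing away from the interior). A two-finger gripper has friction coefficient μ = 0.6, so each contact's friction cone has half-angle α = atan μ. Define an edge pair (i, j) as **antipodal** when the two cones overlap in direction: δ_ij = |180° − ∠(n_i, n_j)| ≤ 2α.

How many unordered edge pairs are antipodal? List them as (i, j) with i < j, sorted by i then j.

count = 4; pairs: (0,2), (0,3), (1,3), (1,4)

α = atan 0.6 = 30.96°;  2α = 61.93°
n_0 = (-0.9559, +0.2938)
n_1 = (-0.4061, -0.9138)
n_2 = (+0.6542, -0.7563)
n_3 = (+0.9966, +0.0827)
n_4 = (+0.3999, +0.9166)
  (0,1): δ = 96.88°  ·
  (0,2): δ = 32.05°  ✓
  (0,3): δ = 21.83°  ✓
  (0,4): δ = 83.51°  ·
  (1,2): δ = 115.18°  ·
  (1,3): δ = 61.29°  ✓
  (1,4): δ = 0.39°  ✓
  (2,3): δ = 126.11°  ·
  (2,4): δ = 64.43°  ·
  (3,4): δ = 118.32°  ·
antipodal pairs: 4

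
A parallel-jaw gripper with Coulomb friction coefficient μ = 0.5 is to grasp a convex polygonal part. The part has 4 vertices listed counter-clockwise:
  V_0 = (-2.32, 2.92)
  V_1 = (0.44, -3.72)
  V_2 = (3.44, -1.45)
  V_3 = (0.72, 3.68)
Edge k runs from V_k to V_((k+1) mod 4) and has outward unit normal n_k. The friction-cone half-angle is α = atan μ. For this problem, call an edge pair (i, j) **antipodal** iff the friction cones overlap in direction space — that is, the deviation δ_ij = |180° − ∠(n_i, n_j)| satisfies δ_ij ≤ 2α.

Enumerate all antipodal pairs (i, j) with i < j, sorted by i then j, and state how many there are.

α = atan 0.5 = 26.57°;  2α = 53.13°
n_0 = (-0.9234, -0.3838)
n_1 = (+0.6034, -0.7974)
n_2 = (+0.8835, +0.4684)
n_3 = (-0.2425, +0.9701)
  (0,1): δ = 75.46°  ·
  (0,2): δ = 5.36°  ✓
  (0,3): δ = 81.47°  ·
  (1,2): δ = 99.18°  ·
  (1,3): δ = 23.08°  ✓
  (2,3): δ = 103.90°  ·
antipodal pairs: 2

count = 2; pairs: (0,2), (1,3)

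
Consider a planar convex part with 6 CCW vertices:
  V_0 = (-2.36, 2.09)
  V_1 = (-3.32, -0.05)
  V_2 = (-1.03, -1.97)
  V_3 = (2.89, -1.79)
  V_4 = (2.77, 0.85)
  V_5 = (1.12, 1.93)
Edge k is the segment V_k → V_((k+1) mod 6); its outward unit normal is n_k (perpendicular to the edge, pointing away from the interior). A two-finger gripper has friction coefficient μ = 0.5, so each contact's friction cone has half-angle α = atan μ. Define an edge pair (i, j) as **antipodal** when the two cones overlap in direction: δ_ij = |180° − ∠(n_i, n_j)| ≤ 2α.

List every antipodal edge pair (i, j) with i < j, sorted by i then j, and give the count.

count = 6; pairs: (0,3), (1,3), (1,4), (1,5), (2,4), (2,5)

α = atan 0.5 = 26.57°;  2α = 53.13°
n_0 = (-0.9124, +0.4093)
n_1 = (-0.6425, -0.7663)
n_2 = (+0.0459, -0.9989)
n_3 = (+0.9990, +0.0454)
n_4 = (+0.5477, +0.8367)
n_5 = (+0.0459, +0.9989)
  (0,1): δ = 105.82°  ·
  (0,2): δ = 63.21°  ·
  (0,3): δ = 26.76°  ✓
  (0,4): δ = 80.95°  ·
  (0,5): δ = 111.53°  ·
  (1,2): δ = 137.39°  ·
  (1,3): δ = 47.42°  ✓
  (1,4): δ = 6.77°  ✓
  (1,5): δ = 37.34°  ✓
  (2,3): δ = 90.03°  ·
  (2,4): δ = 35.84°  ✓
  (2,5): δ = 5.26°  ✓
  (3,4): δ = 125.81°  ·
  (3,5): δ = 95.23°  ·
  (4,5): δ = 149.43°  ·
antipodal pairs: 6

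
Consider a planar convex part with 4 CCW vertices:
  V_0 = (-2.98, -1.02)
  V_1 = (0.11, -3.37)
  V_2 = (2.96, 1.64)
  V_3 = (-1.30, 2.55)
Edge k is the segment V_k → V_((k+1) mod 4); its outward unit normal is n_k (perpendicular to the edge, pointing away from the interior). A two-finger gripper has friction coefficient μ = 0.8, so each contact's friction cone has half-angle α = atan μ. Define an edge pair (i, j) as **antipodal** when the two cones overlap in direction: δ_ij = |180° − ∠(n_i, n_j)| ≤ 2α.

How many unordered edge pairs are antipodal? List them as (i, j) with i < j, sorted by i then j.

count = 3; pairs: (0,2), (1,2), (1,3)

α = atan 0.8 = 38.66°;  2α = 77.32°
n_0 = (-0.6053, -0.7960)
n_1 = (+0.8692, -0.4945)
n_2 = (+0.2089, +0.9779)
n_3 = (-0.9048, +0.4258)
  (0,1): δ = 82.38°  ·
  (0,2): δ = 25.20°  ✓
  (0,3): δ = 102.05°  ·
  (1,2): δ = 72.42°  ✓
  (1,3): δ = 4.43°  ✓
  (2,3): δ = 103.14°  ·
antipodal pairs: 3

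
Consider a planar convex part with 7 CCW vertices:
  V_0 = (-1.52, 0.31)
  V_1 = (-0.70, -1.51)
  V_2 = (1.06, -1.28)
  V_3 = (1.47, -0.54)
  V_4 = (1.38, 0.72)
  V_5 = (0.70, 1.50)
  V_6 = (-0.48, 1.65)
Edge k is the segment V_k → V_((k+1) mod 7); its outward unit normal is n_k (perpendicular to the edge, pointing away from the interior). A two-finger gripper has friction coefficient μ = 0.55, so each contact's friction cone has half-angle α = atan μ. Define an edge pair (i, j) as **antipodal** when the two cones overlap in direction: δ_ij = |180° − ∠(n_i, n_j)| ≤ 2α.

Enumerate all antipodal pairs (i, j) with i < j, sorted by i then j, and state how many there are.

count = 8; pairs: (0,2), (0,3), (0,4), (1,4), (1,5), (1,6), (2,6), (3,6)

α = atan 0.55 = 28.81°;  2α = 57.62°
n_0 = (-0.9117, -0.4108)
n_1 = (+0.1296, -0.9916)
n_2 = (+0.8747, -0.4846)
n_3 = (+0.9975, +0.0712)
n_4 = (+0.7538, +0.6571)
n_5 = (+0.1261, +0.9920)
n_6 = (-0.7900, +0.6131)
  (0,1): δ = 106.81°  ·
  (0,2): δ = 53.24°  ✓
  (0,3): δ = 20.17°  ✓
  (0,4): δ = 16.83°  ✓
  (0,5): δ = 58.50°  ·
  (0,6): δ = 117.93°  ·
  (1,2): δ = 126.43°  ·
  (1,3): δ = 93.36°  ·
  (1,4): δ = 56.36°  ✓
  (1,5): δ = 14.69°  ✓
  (1,6): δ = 44.74°  ✓
  (2,3): δ = 146.93°  ·
  (2,4): δ = 109.93°  ·
  (2,5): δ = 68.26°  ·
  (2,6): δ = 8.83°  ✓
  (3,4): δ = 143.00°  ·
  (3,5): δ = 101.33°  ·
  (3,6): δ = 41.90°  ✓
  (4,5): δ = 138.33°  ·
  (4,6): δ = 78.90°  ·
  (5,6): δ = 120.57°  ·
antipodal pairs: 8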